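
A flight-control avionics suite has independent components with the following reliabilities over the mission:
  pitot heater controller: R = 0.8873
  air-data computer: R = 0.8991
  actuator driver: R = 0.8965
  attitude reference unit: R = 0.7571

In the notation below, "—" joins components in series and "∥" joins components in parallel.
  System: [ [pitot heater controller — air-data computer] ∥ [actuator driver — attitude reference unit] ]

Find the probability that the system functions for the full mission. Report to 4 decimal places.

0.9350

Series (pitot heater controller and air-data computer): 0.887300 × 0.899100 = 0.797771
Series (actuator driver and attitude reference unit): 0.896500 × 0.757100 = 0.678740
Parallel ([0.797771] and [0.678740]): 1 − (1 − 0.797771)(1 − 0.678740) = 0.9350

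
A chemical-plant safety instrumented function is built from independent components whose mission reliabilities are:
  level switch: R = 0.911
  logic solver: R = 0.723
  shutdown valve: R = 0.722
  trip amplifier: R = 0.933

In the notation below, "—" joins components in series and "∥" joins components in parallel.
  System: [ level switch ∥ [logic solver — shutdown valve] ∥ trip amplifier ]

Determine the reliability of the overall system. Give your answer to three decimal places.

0.997

Series (logic solver and shutdown valve): 0.72300 × 0.72200 = 0.52201
Parallel (level switch, [0.52201], and trip amplifier): 1 − (1 − 0.91100)(1 − 0.52201)(1 − 0.93300) = 0.997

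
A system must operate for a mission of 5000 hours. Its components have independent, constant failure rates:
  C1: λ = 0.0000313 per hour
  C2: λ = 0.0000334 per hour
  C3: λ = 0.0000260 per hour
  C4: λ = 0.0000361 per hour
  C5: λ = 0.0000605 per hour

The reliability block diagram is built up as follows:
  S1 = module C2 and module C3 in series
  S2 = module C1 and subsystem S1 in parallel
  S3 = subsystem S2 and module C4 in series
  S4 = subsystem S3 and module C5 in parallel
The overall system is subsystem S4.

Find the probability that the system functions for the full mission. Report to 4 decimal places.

R(C1) = exp(−0.0000313 × 5000) = 0.855132
R(C2) = exp(−0.0000334 × 5000) = 0.846200
R(C3) = exp(−0.0000260 × 5000) = 0.878095
R(C4) = exp(−0.0000361 × 5000) = 0.834853
R(C5) = exp(−0.0000605 × 5000) = 0.738968
Series (C2 and C3): 0.846200 × 0.878095 = 0.743044
Parallel (C1 and [0.743044]): 1 − (1 − 0.855132)(1 − 0.743044) = 0.962775
Series ([0.962775] and C4): 0.962775 × 0.834853 = 0.803776
Parallel ([0.803776] and C5): 1 − (1 − 0.803776)(1 − 0.738968) = 0.9488

0.9488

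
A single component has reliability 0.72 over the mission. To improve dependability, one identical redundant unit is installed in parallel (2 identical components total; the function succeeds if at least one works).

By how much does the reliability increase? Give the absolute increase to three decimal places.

R_before = 0.72
R_after = 1 − (1 − 0.72)^2 = 0.922
ΔR = 0.922 − 0.72 = 0.202

0.202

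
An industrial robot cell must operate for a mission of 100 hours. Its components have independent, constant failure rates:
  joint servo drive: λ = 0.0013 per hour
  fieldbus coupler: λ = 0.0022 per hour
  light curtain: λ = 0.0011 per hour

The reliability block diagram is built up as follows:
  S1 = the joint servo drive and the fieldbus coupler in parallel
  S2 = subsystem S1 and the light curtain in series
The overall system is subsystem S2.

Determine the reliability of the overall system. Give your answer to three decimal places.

R(joint servo drive) = exp(−0.0013 × 100) = 0.87810
R(fieldbus coupler) = exp(−0.0022 × 100) = 0.80252
R(light curtain) = exp(−0.0011 × 100) = 0.89583
Parallel (joint servo drive and fieldbus coupler): 1 − (1 − 0.87810)(1 − 0.80252) = 0.97593
Series ([0.97593] and light curtain): 0.97593 × 0.89583 = 0.874

0.874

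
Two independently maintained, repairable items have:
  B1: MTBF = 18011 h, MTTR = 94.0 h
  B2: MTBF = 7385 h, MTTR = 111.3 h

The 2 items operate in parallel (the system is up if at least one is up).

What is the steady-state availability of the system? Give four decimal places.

0.9999

A(B1) = MTBF/(MTBF+MTTR) = 18011/(18011+94.0) = 0.994808
A(B2) = MTBF/(MTBF+MTTR) = 7385/(7385+111.3) = 0.985153
Parallel availability: 1 − (1 − 0.994808)(1 − 0.985153) = 0.9999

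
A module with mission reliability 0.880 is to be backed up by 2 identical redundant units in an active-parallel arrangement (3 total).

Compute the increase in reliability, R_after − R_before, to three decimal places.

0.118

R_before = 0.880
R_after = 1 − (1 − 0.880)^3 = 0.998
ΔR = 0.998 − 0.880 = 0.118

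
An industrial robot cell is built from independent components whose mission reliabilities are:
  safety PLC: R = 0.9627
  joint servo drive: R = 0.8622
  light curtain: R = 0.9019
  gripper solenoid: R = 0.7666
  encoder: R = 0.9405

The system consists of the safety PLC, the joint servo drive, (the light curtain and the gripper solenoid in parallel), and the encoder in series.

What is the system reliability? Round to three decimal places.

Parallel (light curtain and gripper solenoid): 1 − (1 − 0.90190)(1 − 0.76660) = 0.97710
Series (safety PLC, joint servo drive, [0.97710], and encoder): 0.96270 × 0.86220 × 0.97710 × 0.94050 = 0.763

0.763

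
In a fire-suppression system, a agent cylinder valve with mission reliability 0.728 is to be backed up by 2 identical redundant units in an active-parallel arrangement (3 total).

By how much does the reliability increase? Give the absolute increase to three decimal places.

R_before = 0.728
R_after = 1 − (1 − 0.728)^3 = 0.980
ΔR = 0.980 − 0.728 = 0.252

0.252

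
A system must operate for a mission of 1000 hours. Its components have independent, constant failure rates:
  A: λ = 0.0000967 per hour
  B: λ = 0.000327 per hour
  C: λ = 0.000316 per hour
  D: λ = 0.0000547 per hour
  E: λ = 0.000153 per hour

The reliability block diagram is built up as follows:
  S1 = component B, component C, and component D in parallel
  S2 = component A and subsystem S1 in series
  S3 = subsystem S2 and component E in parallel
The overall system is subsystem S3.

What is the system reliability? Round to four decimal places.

R(A) = exp(−0.0000967 × 1000) = 0.907828
R(B) = exp(−0.000327 × 1000) = 0.721084
R(C) = exp(−0.000316 × 1000) = 0.729059
R(D) = exp(−0.0000547 × 1000) = 0.946769
R(E) = exp(−0.000153 × 1000) = 0.858130
Parallel (B, C, and D): 1 − (1 − 0.721084)(1 − 0.729059)(1 − 0.946769) = 0.995977
Series (A and [0.995977]): 0.907828 × 0.995977 = 0.904176
Parallel ([0.904176] and E): 1 − (1 − 0.904176)(1 − 0.858130) = 0.9864

0.9864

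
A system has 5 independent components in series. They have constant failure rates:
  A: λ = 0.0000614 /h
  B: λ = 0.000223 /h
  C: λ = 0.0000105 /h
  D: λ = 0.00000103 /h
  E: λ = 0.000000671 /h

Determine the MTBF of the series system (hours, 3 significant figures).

3370

Series of exponential components: λ_sys = Σ λ_i
λ_sys = 0.0000614 + 0.000223 + 0.0000105 + 0.00000103 + 0.000000671 = 2.9660e-04 /h
MTBF = 1 / λ_sys = 3370 h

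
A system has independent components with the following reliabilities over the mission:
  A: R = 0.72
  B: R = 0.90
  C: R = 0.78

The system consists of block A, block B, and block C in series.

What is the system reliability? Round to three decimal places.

0.505

Series (A, B, and C): 0.72000 × 0.90000 × 0.78000 = 0.505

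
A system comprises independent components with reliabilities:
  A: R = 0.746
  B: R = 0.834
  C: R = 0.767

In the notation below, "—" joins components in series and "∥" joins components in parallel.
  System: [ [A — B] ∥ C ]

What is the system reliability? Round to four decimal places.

Series (A and B): 0.746000 × 0.834000 = 0.622164
Parallel ([0.622164] and C): 1 − (1 − 0.622164)(1 − 0.767000) = 0.9120

0.9120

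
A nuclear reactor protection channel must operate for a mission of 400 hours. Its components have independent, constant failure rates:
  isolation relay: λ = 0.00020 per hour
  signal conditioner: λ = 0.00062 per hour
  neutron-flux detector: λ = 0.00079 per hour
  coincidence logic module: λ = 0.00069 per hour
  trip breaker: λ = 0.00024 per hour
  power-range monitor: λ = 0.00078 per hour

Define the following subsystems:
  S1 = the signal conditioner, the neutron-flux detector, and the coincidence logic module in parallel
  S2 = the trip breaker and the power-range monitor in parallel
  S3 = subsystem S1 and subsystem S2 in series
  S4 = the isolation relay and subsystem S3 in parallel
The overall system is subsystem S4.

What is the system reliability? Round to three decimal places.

0.997

R(isolation relay) = exp(−0.00020 × 400) = 0.92312
R(signal conditioner) = exp(−0.00062 × 400) = 0.78036
R(neutron-flux detector) = exp(−0.00079 × 400) = 0.72906
R(coincidence logic module) = exp(−0.00069 × 400) = 0.75881
R(trip breaker) = exp(−0.00024 × 400) = 0.90846
R(power-range monitor) = exp(−0.00078 × 400) = 0.73198
Parallel (signal conditioner, neutron-flux detector, and coincidence logic module): 1 − (1 − 0.78036)(1 − 0.72906)(1 − 0.75881) = 0.98565
Parallel (trip breaker and power-range monitor): 1 − (1 − 0.90846)(1 − 0.73198) = 0.97547
Series ([0.98565] and [0.97547]): 0.98565 × 0.97547 = 0.96147
Parallel (isolation relay and [0.96147]): 1 − (1 − 0.92312)(1 − 0.96147) = 0.997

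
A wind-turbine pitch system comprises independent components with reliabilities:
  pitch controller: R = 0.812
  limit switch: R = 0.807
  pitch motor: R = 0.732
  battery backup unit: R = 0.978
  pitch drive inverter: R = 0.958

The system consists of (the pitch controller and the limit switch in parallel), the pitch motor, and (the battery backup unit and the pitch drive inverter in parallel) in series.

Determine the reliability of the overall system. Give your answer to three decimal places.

Parallel (pitch controller and limit switch): 1 − (1 − 0.81200)(1 − 0.80700) = 0.96372
Parallel (battery backup unit and pitch drive inverter): 1 − (1 − 0.97800)(1 − 0.95800) = 0.99908
Series ([0.96372], pitch motor, and [0.99908]): 0.96372 × 0.73200 × 0.99908 = 0.705

0.705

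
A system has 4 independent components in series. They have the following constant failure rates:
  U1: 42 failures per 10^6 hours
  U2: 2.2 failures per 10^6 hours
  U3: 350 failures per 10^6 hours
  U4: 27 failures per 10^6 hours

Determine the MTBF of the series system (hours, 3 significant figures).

Series of exponential components: λ_sys = Σ λ_i
λ_sys = 0.000042 + 0.0000022 + 0.00035 + 0.000027 = 4.2120e-04 /h
MTBF = 1 / λ_sys = 2370 h

2370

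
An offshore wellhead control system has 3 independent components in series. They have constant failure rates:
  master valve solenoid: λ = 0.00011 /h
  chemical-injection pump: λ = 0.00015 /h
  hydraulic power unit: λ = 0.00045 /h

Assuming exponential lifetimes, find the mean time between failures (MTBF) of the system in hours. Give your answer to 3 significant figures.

Series of exponential components: λ_sys = Σ λ_i
λ_sys = 0.00011 + 0.00015 + 0.00045 = 7.1000e-04 /h
MTBF = 1 / λ_sys = 1410 h

1410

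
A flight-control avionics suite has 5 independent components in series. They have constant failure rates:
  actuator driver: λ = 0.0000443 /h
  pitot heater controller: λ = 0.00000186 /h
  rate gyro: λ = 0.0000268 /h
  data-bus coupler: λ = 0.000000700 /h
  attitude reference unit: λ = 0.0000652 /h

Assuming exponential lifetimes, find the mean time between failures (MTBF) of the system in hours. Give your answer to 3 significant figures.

7200

Series of exponential components: λ_sys = Σ λ_i
λ_sys = 0.0000443 + 0.00000186 + 0.0000268 + 0.000000700 + 0.0000652 = 1.3886e-04 /h
MTBF = 1 / λ_sys = 7200 h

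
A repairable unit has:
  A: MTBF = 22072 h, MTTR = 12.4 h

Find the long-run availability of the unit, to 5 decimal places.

0.99944

A(A) = MTBF/(MTBF+MTTR) = 22072/(22072+12.4) = 0.99944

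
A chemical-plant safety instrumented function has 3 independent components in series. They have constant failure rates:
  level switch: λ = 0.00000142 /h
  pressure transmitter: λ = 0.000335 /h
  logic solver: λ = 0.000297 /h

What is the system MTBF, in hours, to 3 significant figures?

Series of exponential components: λ_sys = Σ λ_i
λ_sys = 0.00000142 + 0.000335 + 0.000297 = 6.3342e-04 /h
MTBF = 1 / λ_sys = 1580 h

1580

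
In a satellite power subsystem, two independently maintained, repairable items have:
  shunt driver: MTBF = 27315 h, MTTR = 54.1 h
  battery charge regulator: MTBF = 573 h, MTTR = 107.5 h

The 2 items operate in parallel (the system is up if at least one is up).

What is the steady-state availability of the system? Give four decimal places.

0.9997

A(shunt driver) = MTBF/(MTBF+MTTR) = 27315/(27315+54.1) = 0.998023
A(battery charge regulator) = MTBF/(MTBF+MTTR) = 573/(573+107.5) = 0.842028
Parallel availability: 1 − (1 − 0.998023)(1 − 0.842028) = 0.9997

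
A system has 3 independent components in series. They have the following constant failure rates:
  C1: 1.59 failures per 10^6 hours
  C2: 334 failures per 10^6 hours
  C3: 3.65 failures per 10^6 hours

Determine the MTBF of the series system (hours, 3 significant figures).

2950

Series of exponential components: λ_sys = Σ λ_i
λ_sys = 0.00000159 + 0.000334 + 0.00000365 = 3.3924e-04 /h
MTBF = 1 / λ_sys = 2950 h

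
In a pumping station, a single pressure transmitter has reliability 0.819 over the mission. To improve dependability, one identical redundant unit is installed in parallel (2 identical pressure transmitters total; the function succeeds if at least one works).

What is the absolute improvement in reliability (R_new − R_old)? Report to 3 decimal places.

R_before = 0.819
R_after = 1 − (1 − 0.819)^2 = 0.967
ΔR = 0.967 − 0.819 = 0.148

0.148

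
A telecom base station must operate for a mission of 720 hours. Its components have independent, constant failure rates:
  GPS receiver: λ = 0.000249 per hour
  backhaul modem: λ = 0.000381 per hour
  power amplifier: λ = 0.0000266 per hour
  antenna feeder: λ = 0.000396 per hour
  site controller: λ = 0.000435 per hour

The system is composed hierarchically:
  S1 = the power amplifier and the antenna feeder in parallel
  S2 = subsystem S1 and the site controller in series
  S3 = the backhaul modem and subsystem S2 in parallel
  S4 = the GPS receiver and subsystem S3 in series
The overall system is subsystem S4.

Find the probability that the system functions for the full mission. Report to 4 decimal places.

0.7813

R(GPS receiver) = exp(−0.000249 × 720) = 0.835872
R(backhaul modem) = exp(−0.000381 × 720) = 0.760089
R(power amplifier) = exp(−0.0000266 × 720) = 0.981030
R(antenna feeder) = exp(−0.000396 × 720) = 0.751924
R(site controller) = exp(−0.000435 × 720) = 0.731104
Parallel (power amplifier and antenna feeder): 1 − (1 − 0.981030)(1 − 0.751924) = 0.995294
Series ([0.995294] and site controller): 0.995294 × 0.731104 = 0.727663
Parallel (backhaul modem and [0.727663]): 1 − (1 − 0.760089)(1 − 0.727663) = 0.934663
Series (GPS receiver and [0.934663]): 0.835872 × 0.934663 = 0.7813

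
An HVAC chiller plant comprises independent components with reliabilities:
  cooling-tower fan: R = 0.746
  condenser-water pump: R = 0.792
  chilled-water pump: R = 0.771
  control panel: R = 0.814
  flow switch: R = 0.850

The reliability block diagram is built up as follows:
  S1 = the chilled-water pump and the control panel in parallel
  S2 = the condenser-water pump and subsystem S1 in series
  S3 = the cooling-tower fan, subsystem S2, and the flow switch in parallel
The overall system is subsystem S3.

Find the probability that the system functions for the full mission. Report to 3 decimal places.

Parallel (chilled-water pump and control panel): 1 − (1 − 0.77100)(1 − 0.81400) = 0.95741
Series (condenser-water pump and [0.95741]): 0.79200 × 0.95741 = 0.75827
Parallel (cooling-tower fan, [0.75827], and flow switch): 1 − (1 − 0.74600)(1 − 0.75827)(1 − 0.85000) = 0.991

0.991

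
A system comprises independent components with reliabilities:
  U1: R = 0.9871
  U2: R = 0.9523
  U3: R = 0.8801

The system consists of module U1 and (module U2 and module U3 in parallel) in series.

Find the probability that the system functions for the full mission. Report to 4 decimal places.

Parallel (U2 and U3): 1 − (1 − 0.952300)(1 − 0.880100) = 0.994281
Series (U1 and [0.994281]): 0.987100 × 0.994281 = 0.9815

0.9815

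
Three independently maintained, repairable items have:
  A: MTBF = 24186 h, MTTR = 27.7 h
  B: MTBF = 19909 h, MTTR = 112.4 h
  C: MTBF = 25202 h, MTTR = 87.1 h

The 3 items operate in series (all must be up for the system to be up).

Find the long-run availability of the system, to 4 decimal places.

A(A) = MTBF/(MTBF+MTTR) = 24186/(24186+27.7) = 0.998856
A(B) = MTBF/(MTBF+MTTR) = 19909/(19909+112.4) = 0.994386
A(C) = MTBF/(MTBF+MTTR) = 25202/(25202+87.1) = 0.996556
Series availability: 0.998856 × 0.994386 × 0.996556 = 0.9898

0.9898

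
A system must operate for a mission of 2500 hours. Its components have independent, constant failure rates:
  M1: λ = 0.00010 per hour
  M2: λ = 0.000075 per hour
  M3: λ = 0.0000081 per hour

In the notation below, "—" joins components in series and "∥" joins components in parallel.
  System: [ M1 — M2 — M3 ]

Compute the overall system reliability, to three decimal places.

R(M1) = exp(−0.00010 × 2500) = 0.77880
R(M2) = exp(−0.000075 × 2500) = 0.82903
R(M3) = exp(−0.0000081 × 2500) = 0.97995
Series (M1, M2, and M3): 0.77880 × 0.82903 × 0.97995 = 0.633

0.633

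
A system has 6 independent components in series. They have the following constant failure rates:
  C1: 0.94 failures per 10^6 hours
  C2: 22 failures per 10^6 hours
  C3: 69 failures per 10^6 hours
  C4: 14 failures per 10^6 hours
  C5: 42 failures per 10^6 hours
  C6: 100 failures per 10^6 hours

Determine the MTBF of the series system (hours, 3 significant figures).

4030

Series of exponential components: λ_sys = Σ λ_i
λ_sys = 0.00000094 + 0.000022 + 0.000069 + 0.000014 + 0.000042 + 0.00010 = 2.4794e-04 /h
MTBF = 1 / λ_sys = 4030 h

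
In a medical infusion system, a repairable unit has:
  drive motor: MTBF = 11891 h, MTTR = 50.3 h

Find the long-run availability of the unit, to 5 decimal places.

0.99579

A(drive motor) = MTBF/(MTBF+MTTR) = 11891/(11891+50.3) = 0.99579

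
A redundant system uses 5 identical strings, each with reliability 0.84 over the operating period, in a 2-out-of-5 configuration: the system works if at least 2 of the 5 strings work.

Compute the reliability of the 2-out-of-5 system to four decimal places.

0.9971

R = Σ_{i=2}^{5} C(5,i) p^i (1−p)^{5−i} with p = 0.84
C(5,2)·0.84^2·0.16^3 = 0.028901
C(5,3)·0.84^3·0.16^2 = 0.151732
C(5,4)·0.84^4·0.16^1 = 0.398297
C(5,5)·0.84^5·0.16^0 = 0.418212
Sum = 0.9971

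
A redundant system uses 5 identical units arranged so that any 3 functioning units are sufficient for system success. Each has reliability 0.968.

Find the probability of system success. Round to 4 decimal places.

R = Σ_{i=3}^{5} C(5,i) p^i (1−p)^{5−i} with p = 0.968
C(5,3)·0.968^3·0.032^2 = 0.009288
C(5,4)·0.968^4·0.032^1 = 0.140482
C(5,5)·0.968^5·0.032^0 = 0.849918
Sum = 0.9997

0.9997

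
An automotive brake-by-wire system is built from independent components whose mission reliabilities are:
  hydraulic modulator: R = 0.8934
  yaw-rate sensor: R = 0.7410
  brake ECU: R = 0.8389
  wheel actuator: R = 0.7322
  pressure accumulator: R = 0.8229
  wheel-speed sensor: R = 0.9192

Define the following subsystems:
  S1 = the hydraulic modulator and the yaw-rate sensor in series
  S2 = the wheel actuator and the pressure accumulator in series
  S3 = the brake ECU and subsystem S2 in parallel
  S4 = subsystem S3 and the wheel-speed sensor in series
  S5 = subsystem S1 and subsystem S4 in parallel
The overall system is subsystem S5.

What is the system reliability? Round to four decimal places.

Series (hydraulic modulator and yaw-rate sensor): 0.893400 × 0.741000 = 0.662009
Series (wheel actuator and pressure accumulator): 0.732200 × 0.822900 = 0.602527
Parallel (brake ECU and [0.602527]): 1 − (1 − 0.838900)(1 − 0.602527) = 0.935967
Series ([0.935967] and wheel-speed sensor): 0.935967 × 0.919200 = 0.860341
Parallel ([0.662009] and [0.860341]): 1 − (1 − 0.662009)(1 − 0.860341) = 0.9528

0.9528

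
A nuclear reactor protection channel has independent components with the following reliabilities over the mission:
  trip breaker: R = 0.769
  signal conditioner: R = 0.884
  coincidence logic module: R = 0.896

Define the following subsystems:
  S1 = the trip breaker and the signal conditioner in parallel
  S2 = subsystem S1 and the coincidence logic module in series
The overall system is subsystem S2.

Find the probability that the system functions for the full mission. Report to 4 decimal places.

0.8720

Parallel (trip breaker and signal conditioner): 1 − (1 − 0.769000)(1 − 0.884000) = 0.973204
Series ([0.973204] and coincidence logic module): 0.973204 × 0.896000 = 0.8720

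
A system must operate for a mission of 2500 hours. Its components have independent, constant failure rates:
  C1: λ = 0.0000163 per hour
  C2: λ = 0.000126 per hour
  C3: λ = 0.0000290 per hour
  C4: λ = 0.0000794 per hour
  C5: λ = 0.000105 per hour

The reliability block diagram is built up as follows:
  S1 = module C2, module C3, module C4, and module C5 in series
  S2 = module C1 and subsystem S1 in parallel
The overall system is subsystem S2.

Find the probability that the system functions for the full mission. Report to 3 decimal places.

0.977

R(C1) = exp(−0.0000163 × 2500) = 0.96007
R(C2) = exp(−0.000126 × 2500) = 0.72979
R(C3) = exp(−0.0000290 × 2500) = 0.93007
R(C4) = exp(−0.0000794 × 2500) = 0.81996
R(C5) = exp(−0.000105 × 2500) = 0.76913
Series (C2, C3, C4, and C5): 0.72979 × 0.93007 × 0.81996 × 0.76913 = 0.42806
Parallel (C1 and [0.42806]): 1 − (1 − 0.96007)(1 − 0.42806) = 0.977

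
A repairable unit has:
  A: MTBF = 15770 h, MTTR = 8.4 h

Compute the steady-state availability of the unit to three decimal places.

0.999

A(A) = MTBF/(MTBF+MTTR) = 15770/(15770+8.4) = 0.999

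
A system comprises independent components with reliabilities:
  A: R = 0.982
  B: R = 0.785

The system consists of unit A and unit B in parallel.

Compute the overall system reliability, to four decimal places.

0.9961

Parallel (A and B): 1 − (1 − 0.982000)(1 − 0.785000) = 0.9961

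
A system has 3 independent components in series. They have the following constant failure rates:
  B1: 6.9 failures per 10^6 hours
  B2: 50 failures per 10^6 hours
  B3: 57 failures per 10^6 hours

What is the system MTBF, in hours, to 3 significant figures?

Series of exponential components: λ_sys = Σ λ_i
λ_sys = 0.0000069 + 0.000050 + 0.000057 = 1.1390e-04 /h
MTBF = 1 / λ_sys = 8780 h

8780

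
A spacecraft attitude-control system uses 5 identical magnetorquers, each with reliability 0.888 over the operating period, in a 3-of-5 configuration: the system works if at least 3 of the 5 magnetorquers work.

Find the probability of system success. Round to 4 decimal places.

0.9882

R = Σ_{i=3}^{5} C(5,i) p^i (1−p)^{5−i} with p = 0.888
C(5,3)·0.888^3·0.112^2 = 0.087836
C(5,4)·0.888^4·0.112^1 = 0.348209
C(5,5)·0.888^5·0.112^0 = 0.552160
Sum = 0.9882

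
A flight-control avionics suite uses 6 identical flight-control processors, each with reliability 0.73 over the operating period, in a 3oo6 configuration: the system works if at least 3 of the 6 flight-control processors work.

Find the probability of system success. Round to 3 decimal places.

R = Σ_{i=3}^{6} C(6,i) p^i (1−p)^{6−i} with p = 0.73
C(6,3)·0.73^3·0.27^3 = 0.15314
C(6,4)·0.73^4·0.27^2 = 0.31053
C(6,5)·0.73^5·0.27^1 = 0.33584
C(6,6)·0.73^6·0.27^0 = 0.15133
Sum = 0.951

0.951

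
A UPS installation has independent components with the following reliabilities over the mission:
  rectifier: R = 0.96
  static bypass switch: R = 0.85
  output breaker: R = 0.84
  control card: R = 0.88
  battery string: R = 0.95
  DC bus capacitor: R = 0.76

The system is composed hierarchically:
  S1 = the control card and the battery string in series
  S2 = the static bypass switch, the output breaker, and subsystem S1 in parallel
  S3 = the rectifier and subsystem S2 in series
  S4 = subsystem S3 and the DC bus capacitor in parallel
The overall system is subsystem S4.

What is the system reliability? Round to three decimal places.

Series (control card and battery string): 0.88000 × 0.95000 = 0.83600
Parallel (static bypass switch, output breaker, and [0.83600]): 1 − (1 − 0.85000)(1 − 0.84000)(1 − 0.83600) = 0.99606
Series (rectifier and [0.99606]): 0.96000 × 0.99606 = 0.95622
Parallel ([0.95622] and DC bus capacitor): 1 − (1 − 0.95622)(1 − 0.76000) = 0.989

0.989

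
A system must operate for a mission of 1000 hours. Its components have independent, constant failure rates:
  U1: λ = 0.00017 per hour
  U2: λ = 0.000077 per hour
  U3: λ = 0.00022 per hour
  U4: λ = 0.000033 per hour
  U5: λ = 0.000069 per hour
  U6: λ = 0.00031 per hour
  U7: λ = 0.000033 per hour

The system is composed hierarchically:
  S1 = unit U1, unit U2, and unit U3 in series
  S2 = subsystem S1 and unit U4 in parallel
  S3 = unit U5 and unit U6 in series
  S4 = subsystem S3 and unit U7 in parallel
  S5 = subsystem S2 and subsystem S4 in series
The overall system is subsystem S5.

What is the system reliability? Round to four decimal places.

0.9778

R(U1) = exp(−0.00017 × 1000) = 0.843665
R(U2) = exp(−0.000077 × 1000) = 0.925890
R(U3) = exp(−0.00022 × 1000) = 0.802519
R(U4) = exp(−0.000033 × 1000) = 0.967539
R(U5) = exp(−0.000069 × 1000) = 0.933327
R(U6) = exp(−0.00031 × 1000) = 0.733447
R(U7) = exp(−0.000033 × 1000) = 0.967539
Series (U1, U2, and U3): 0.843665 × 0.925890 × 0.802519 = 0.626880
Parallel ([0.626880] and U4): 1 − (1 − 0.626880)(1 − 0.967539) = 0.987888
Series (U5 and U6): 0.933327 × 0.733447 = 0.684546
Parallel ([0.684546] and U7): 1 − (1 − 0.684546)(1 − 0.967539) = 0.989760
Series ([0.987888] and [0.989760]): 0.987888 × 0.989760 = 0.9778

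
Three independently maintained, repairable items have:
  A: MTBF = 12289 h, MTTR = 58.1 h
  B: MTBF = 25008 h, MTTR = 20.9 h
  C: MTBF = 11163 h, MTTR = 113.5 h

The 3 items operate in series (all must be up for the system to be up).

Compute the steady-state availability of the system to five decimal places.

A(A) = MTBF/(MTBF+MTTR) = 12289/(12289+58.1) = 0.995294
A(B) = MTBF/(MTBF+MTTR) = 25008/(25008+20.9) = 0.999165
A(C) = MTBF/(MTBF+MTTR) = 11163/(11163+113.5) = 0.989935
Series availability: 0.995294 × 0.999165 × 0.989935 = 0.98445

0.98445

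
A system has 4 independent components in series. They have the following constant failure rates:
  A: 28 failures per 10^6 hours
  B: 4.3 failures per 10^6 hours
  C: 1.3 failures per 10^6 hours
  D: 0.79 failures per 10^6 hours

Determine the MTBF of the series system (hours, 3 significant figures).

29100

Series of exponential components: λ_sys = Σ λ_i
λ_sys = 0.000028 + 0.0000043 + 0.0000013 + 0.00000079 = 3.4390e-05 /h
MTBF = 1 / λ_sys = 29100 h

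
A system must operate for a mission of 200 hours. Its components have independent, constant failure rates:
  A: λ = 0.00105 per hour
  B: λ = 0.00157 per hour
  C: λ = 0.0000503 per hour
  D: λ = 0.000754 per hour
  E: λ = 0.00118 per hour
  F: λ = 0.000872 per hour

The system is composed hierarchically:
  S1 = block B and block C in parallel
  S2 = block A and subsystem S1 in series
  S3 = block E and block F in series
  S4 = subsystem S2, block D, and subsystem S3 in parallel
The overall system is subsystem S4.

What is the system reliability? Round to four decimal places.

R(A) = exp(−0.00105 × 200) = 0.810584
R(B) = exp(−0.00157 × 200) = 0.730519
R(C) = exp(−0.0000503 × 200) = 0.989990
R(D) = exp(−0.000754 × 200) = 0.860020
R(E) = exp(−0.00118 × 200) = 0.789781
R(F) = exp(−0.000872 × 200) = 0.839961
Parallel (B and C): 1 − (1 − 0.730519)(1 − 0.989990) = 0.997302
Series (A and [0.997302]): 0.810584 × 0.997302 = 0.808397
Series (E and F): 0.789781 × 0.839961 = 0.663385
Parallel ([0.808397], D, and [0.663385]): 1 − (1 − 0.808397)(1 − 0.860020)(1 − 0.663385) = 0.9910

0.9910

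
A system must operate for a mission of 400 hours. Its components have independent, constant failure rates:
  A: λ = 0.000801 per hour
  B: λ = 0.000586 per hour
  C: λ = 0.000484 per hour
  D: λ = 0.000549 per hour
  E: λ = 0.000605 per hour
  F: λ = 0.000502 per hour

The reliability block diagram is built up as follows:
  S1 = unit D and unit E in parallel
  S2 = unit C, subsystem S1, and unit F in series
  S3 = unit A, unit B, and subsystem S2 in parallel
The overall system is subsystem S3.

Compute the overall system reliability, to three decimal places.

0.980

R(A) = exp(−0.000801 × 400) = 0.72586
R(B) = exp(−0.000586 × 400) = 0.79105
R(C) = exp(−0.000484 × 400) = 0.82399
R(D) = exp(−0.000549 × 400) = 0.80284
R(E) = exp(−0.000605 × 400) = 0.78506
R(F) = exp(−0.000502 × 400) = 0.81808
Parallel (D and E): 1 − (1 − 0.80284)(1 − 0.78506) = 0.95762
Series (C, [0.95762], and F): 0.82399 × 0.95762 × 0.81808 = 0.64552
Parallel (A, B, and [0.64552]): 1 − (1 − 0.72586)(1 − 0.79105)(1 − 0.64552) = 0.980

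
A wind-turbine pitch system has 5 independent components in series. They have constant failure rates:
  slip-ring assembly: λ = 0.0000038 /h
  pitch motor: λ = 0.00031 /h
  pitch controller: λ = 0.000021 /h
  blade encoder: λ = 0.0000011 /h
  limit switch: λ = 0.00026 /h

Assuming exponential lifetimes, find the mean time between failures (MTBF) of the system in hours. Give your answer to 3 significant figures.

Series of exponential components: λ_sys = Σ λ_i
λ_sys = 0.0000038 + 0.00031 + 0.000021 + 0.0000011 + 0.00026 = 5.9590e-04 /h
MTBF = 1 / λ_sys = 1680 h

1680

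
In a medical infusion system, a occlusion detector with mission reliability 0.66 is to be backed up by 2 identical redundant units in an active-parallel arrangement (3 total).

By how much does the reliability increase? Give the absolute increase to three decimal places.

0.301

R_before = 0.66
R_after = 1 − (1 − 0.66)^3 = 0.961
ΔR = 0.961 − 0.66 = 0.301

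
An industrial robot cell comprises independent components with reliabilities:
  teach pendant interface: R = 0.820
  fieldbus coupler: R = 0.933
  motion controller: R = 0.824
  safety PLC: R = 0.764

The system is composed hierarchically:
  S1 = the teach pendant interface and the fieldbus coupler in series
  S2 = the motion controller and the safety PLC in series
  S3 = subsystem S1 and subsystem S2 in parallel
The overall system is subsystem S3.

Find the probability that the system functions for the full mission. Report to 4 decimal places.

Series (teach pendant interface and fieldbus coupler): 0.820000 × 0.933000 = 0.765060
Series (motion controller and safety PLC): 0.824000 × 0.764000 = 0.629536
Parallel ([0.765060] and [0.629536]): 1 − (1 − 0.765060)(1 − 0.629536) = 0.9130

0.9130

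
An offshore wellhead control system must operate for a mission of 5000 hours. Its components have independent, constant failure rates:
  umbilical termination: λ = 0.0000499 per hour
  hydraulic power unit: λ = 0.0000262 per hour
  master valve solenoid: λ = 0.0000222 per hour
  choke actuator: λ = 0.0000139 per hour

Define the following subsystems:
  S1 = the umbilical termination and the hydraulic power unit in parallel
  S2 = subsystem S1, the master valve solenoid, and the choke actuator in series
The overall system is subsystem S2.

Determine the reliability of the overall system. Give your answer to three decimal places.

R(umbilical termination) = exp(−0.0000499 × 5000) = 0.77919
R(hydraulic power unit) = exp(−0.0000262 × 5000) = 0.87722
R(master valve solenoid) = exp(−0.0000222 × 5000) = 0.89494
R(choke actuator) = exp(−0.0000139 × 5000) = 0.93286
Parallel (umbilical termination and hydraulic power unit): 1 − (1 − 0.77919)(1 − 0.87722) = 0.97289
Series ([0.97289], master valve solenoid, and choke actuator): 0.97289 × 0.89494 × 0.93286 = 0.812

0.812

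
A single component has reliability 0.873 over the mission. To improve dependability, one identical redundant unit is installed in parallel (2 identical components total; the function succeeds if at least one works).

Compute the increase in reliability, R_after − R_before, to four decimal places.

0.1109

R_before = 0.873
R_after = 1 − (1 − 0.873)^2 = 0.9839
ΔR = 0.9839 − 0.873 = 0.1109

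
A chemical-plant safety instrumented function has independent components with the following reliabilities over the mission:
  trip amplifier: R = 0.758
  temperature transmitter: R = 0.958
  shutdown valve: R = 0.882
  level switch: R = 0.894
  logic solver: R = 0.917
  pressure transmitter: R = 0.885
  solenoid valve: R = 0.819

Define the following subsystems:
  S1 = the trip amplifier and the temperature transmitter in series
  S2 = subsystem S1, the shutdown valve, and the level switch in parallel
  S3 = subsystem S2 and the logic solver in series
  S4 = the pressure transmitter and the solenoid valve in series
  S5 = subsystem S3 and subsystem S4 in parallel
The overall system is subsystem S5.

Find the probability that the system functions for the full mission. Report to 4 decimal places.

0.9763

Series (trip amplifier and temperature transmitter): 0.758000 × 0.958000 = 0.726164
Parallel ([0.726164], shutdown valve, and level switch): 1 − (1 − 0.726164)(1 − 0.882000)(1 − 0.894000) = 0.996575
Series ([0.996575] and logic solver): 0.996575 × 0.917000 = 0.913859
Series (pressure transmitter and solenoid valve): 0.885000 × 0.819000 = 0.724815
Parallel ([0.913859] and [0.724815]): 1 − (1 − 0.913859)(1 − 0.724815) = 0.9763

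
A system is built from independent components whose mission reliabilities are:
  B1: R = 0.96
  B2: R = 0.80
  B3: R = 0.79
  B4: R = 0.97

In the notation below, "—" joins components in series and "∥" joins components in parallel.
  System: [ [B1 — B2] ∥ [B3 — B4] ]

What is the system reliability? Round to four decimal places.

0.9458

Series (B1 and B2): 0.960000 × 0.800000 = 0.768000
Series (B3 and B4): 0.790000 × 0.970000 = 0.766300
Parallel ([0.768000] and [0.766300]): 1 − (1 − 0.768000)(1 − 0.766300) = 0.9458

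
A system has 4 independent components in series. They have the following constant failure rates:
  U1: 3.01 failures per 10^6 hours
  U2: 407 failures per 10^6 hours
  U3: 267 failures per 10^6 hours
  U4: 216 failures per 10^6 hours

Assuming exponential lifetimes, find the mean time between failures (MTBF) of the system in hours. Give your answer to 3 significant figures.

1120

Series of exponential components: λ_sys = Σ λ_i
λ_sys = 0.00000301 + 0.000407 + 0.000267 + 0.000216 = 8.9301e-04 /h
MTBF = 1 / λ_sys = 1120 h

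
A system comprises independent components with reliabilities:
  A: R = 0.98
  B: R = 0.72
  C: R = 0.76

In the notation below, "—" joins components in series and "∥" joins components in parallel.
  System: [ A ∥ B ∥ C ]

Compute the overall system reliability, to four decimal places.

Parallel (A, B, and C): 1 − (1 − 0.980000)(1 − 0.720000)(1 − 0.760000) = 0.9987

0.9987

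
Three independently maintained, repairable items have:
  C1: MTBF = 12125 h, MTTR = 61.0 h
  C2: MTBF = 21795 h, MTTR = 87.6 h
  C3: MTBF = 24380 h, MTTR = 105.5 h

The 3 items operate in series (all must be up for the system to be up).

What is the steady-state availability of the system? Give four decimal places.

0.9867

A(C1) = MTBF/(MTBF+MTTR) = 12125/(12125+61.0) = 0.994994
A(C2) = MTBF/(MTBF+MTTR) = 21795/(21795+87.6) = 0.995997
A(C3) = MTBF/(MTBF+MTTR) = 24380/(24380+105.5) = 0.995691
Series availability: 0.994994 × 0.995997 × 0.995691 = 0.9867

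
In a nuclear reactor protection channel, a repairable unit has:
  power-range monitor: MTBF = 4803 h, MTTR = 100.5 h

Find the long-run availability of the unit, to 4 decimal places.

0.9795

A(power-range monitor) = MTBF/(MTBF+MTTR) = 4803/(4803+100.5) = 0.9795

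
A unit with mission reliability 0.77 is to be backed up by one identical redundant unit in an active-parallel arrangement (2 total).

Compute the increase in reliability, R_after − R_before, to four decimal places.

0.1771

R_before = 0.77
R_after = 1 − (1 − 0.77)^2 = 0.9471
ΔR = 0.9471 − 0.77 = 0.1771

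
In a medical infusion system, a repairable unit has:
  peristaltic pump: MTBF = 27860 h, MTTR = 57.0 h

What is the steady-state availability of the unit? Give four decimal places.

A(peristaltic pump) = MTBF/(MTBF+MTTR) = 27860/(27860+57.0) = 0.9980

0.9980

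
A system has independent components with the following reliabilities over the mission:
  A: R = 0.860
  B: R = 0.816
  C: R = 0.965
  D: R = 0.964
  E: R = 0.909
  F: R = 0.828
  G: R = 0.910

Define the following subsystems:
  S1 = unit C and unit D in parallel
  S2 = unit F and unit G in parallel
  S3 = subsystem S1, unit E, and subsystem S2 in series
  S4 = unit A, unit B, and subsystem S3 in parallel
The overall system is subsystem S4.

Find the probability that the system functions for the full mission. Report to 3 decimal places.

Parallel (C and D): 1 − (1 − 0.96500)(1 − 0.96400) = 0.99874
Parallel (F and G): 1 − (1 − 0.82800)(1 − 0.91000) = 0.98452
Series ([0.99874], E, and [0.98452]): 0.99874 × 0.90900 × 0.98452 = 0.89380
Parallel (A, B, and [0.89380]): 1 − (1 − 0.86000)(1 − 0.81600)(1 − 0.89380) = 0.997

0.997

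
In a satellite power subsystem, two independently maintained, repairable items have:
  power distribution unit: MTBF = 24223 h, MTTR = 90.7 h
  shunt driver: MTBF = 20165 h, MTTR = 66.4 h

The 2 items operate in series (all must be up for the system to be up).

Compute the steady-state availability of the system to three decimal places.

0.993

A(power distribution unit) = MTBF/(MTBF+MTTR) = 24223/(24223+90.7) = 0.996270
A(shunt driver) = MTBF/(MTBF+MTTR) = 20165/(20165+66.4) = 0.996718
Series availability: 0.996270 × 0.996718 = 0.993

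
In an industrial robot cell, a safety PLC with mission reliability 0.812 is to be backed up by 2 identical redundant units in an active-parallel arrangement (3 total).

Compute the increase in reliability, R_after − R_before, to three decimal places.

R_before = 0.812
R_after = 1 − (1 − 0.812)^3 = 0.993
ΔR = 0.993 − 0.812 = 0.181

0.181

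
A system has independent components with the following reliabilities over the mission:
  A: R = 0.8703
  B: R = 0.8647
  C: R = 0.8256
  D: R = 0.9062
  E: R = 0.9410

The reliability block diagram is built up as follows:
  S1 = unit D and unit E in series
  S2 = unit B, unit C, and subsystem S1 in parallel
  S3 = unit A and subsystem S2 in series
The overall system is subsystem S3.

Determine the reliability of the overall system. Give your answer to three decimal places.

0.867

Series (D and E): 0.90620 × 0.94100 = 0.85273
Parallel (B, C, and [0.85273]): 1 − (1 − 0.86470)(1 − 0.82560)(1 − 0.85273) = 0.99652
Series (A and [0.99652]): 0.87030 × 0.99652 = 0.867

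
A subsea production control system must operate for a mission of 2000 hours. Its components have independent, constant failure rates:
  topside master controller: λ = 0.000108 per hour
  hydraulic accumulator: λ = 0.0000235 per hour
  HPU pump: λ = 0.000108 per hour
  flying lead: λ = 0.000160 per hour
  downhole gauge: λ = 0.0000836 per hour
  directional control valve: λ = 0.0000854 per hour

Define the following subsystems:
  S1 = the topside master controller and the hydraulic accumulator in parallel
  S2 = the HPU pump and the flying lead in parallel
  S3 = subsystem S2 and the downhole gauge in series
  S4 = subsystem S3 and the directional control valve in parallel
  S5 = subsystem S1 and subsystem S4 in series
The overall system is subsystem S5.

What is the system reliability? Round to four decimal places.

R(topside master controller) = exp(−0.000108 × 2000) = 0.805735
R(hydraulic accumulator) = exp(−0.0000235 × 2000) = 0.954087
R(HPU pump) = exp(−0.000108 × 2000) = 0.805735
R(flying lead) = exp(−0.000160 × 2000) = 0.726149
R(downhole gauge) = exp(−0.0000836 × 2000) = 0.846030
R(directional control valve) = exp(−0.0000854 × 2000) = 0.842990
Parallel (topside master controller and hydraulic accumulator): 1 − (1 − 0.805735)(1 − 0.954087) = 0.991081
Parallel (HPU pump and flying lead): 1 − (1 − 0.805735)(1 − 0.726149) = 0.946800
Series ([0.946800] and downhole gauge): 0.946800 × 0.846030 = 0.801021
Parallel ([0.801021] and directional control valve): 1 − (1 − 0.801021)(1 − 0.842990) = 0.968758
Series ([0.991081] and [0.968758]): 0.991081 × 0.968758 = 0.9601

0.9601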